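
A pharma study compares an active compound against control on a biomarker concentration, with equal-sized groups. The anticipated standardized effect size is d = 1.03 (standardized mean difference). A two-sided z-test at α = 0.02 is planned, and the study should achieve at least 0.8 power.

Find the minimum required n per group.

n = 19 per group

Set Φ(δ − 2.326) = 0.8; then δ − 2.326 = Φ⁻¹(0.8) = 0.842, giving δ = 3.168.
(For δ > 0 the lower-tail rejection region contributes negligibly to power, so the one-term inversion is standard.)
δ = d·√(n/2) ⇒ n = 2(δ/d)² = 2 × (3.168 / 1.03)² = 18.92.
Round up to the next whole unit.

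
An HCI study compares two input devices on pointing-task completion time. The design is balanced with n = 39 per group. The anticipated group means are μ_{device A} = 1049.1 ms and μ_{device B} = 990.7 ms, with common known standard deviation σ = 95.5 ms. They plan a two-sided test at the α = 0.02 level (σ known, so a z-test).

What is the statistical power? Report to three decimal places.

Standardized effect: d = |μ_{device A} − μ_{device B}| / σ = |1049.1 − 990.7| / 95.5 = 0.6115
Noncentrality parameter: δ = d·√(n/2) = 0.6115 × √(39/2) = 2.7004
Two-sided α = 0.02 → critical value z_{0.01} = 2.326.
Power = Φ(δ − 2.326) + Φ(−δ − 2.326) = Φ(0.374) + Φ(-5.027) = 0.6458 + 0.0000 = 0.6458.

Power ≈ 0.646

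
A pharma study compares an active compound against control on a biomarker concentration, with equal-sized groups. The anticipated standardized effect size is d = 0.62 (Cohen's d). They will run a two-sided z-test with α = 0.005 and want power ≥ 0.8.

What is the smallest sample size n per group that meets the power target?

For power 0.8 need Φ(δ − z_{0.0025}) = 0.8, so δ = z_{0.0025} + z_{0.20} = 2.807 + 0.842 = 3.649.
(For δ > 0 the lower-tail rejection region contributes negligibly to power, so the one-term inversion is standard.)
δ = d·√(n/2) ⇒ n = 2(δ/d)² = 2 × (3.649 / 0.62)² = 69.26.
Rounding up, n = 70 per group.

n = 70 per group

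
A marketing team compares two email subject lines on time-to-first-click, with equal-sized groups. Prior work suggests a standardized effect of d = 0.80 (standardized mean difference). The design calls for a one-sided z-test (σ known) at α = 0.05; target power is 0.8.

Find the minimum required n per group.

n = 20 per group

Set Φ(δ − 1.645) = 0.8; then δ − 1.645 = Φ⁻¹(0.8) = 0.842, giving δ = 2.486.
δ = d·√(n/2) ⇒ n = 2(δ/d)² = 2 × (2.486 / 0.80)² = 19.32.
Round up to the next whole unit.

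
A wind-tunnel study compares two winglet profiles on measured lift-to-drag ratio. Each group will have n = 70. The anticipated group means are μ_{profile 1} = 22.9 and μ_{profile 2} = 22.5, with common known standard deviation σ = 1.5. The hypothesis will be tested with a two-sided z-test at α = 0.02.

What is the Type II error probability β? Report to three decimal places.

β ≈ 0.773

Standardized effect: d = |μ_{profile 1} − μ_{profile 2}| / σ = |22.9 − 22.5| / 1.5 = 0.2667
Noncentrality parameter: δ = d·√(n/2) = 0.2667 × √(70/2) = 1.5776
Two-sided α = 0.02 → critical value z_{0.01} = 2.326.
Power = Φ(δ − 2.326) + Φ(−δ − 2.326) = Φ(-0.749) + Φ(-3.904) = 0.2270 + 0.0000 = 0.2271.
Type II error: β = 1 − power = 1 − 0.2271 = 0.7729.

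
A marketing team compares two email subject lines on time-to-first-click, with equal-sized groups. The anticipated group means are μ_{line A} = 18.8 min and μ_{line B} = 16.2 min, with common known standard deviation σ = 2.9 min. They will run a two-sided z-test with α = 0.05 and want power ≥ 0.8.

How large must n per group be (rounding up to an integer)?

n = 20 per group

Standardized effect: d = |μ_{line A} − μ_{line B}| / σ = |18.8 − 16.2| / 2.9 = 0.8966
Set Φ(δ − 1.960) = 0.8; then δ − 1.960 = Φ⁻¹(0.8) = 0.842, giving δ = 2.802.
(The Φ(−δ − z_{α/2}) term is vanishingly small for δ > 0 and is dropped in the standard sample-size formula.)
δ = d·√(n/2) ⇒ n = 2(δ/d)² = 2 × (2.802 / 0.8966)² = 19.53.
Round up to the next whole unit.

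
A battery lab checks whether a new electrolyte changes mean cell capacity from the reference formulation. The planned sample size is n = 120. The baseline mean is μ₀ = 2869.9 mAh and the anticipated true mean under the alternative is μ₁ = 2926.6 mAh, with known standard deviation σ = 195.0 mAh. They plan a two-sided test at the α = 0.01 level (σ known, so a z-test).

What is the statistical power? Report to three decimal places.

Standardized effect: d = |μ₁ − μ₀| / σ = |2926.6 − 2869.9| / 195.0 = 0.2908
Noncentrality parameter: λ = d·√n = 0.2908 × √120 = 3.1852
Two-sided α = 0.01 → critical value z_{0.005} = 2.576.
Power = Φ(λ − 2.576) + Φ(−λ − 2.576) = Φ(0.609) + Φ(-5.761) = 0.7289 + 0.0000 = 0.7289.

Power ≈ 0.729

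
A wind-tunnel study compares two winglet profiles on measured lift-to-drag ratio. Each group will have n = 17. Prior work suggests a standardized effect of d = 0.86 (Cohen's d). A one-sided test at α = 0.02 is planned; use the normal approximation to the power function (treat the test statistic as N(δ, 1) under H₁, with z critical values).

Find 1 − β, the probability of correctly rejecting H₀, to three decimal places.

Power ≈ 0.675

Noncentrality parameter: δ = d·√(n/2) = 0.86 × √(17/2) = 2.5073
One-sided α = 0.02 → critical value z_{0.02} = 2.054.
Power = P(Z > 2.054 − δ) = Φ(0.454) = 0.6749.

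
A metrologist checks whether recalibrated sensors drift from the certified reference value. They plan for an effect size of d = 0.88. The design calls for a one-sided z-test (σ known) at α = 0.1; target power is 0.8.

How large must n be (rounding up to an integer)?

For power 0.8 need Φ(δ − z_{0.1}) = 0.8, so δ = z_{0.1} + z_{0.20} = 1.282 + 0.842 = 2.123.
δ = d·√n ⇒ n = (δ/d)² = (2.123 / 0.88)² = 5.82.
Round up to the next whole unit.

n = 6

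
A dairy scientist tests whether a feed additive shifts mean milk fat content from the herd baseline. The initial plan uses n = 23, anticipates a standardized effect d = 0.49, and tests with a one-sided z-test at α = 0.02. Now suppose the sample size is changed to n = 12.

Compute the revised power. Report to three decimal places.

With n = 12: δ = d·√n = 0.49 × √12 = 1.6974. Critical value z_{0.02} = 2.054.
Revised power = Φ(δ − 2.054) = Φ(-0.356) = 0.3608.

Power ≈ 0.361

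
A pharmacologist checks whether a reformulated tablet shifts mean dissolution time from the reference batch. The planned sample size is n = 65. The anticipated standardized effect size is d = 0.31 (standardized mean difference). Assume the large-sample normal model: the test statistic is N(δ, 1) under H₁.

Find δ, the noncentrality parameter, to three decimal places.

δ ≈ 2.499

The noncentrality parameter scales effect size by the design's sample-size factor: δ = d·√n = 0.31 × √65 = 2.4993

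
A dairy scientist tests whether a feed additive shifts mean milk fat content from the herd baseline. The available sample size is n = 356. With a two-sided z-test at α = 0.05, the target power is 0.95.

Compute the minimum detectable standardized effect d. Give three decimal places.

Required noncentrality: δ = z_{0.025} + z_{0.05} = 1.960 + 1.645 = 3.605.
(Lower-tail contribution to power is negligible for δ > 0.)
δ = d·√n ⇒ d = δ/√n = 3.605/√356 = 0.1911.

d ≈ 0.191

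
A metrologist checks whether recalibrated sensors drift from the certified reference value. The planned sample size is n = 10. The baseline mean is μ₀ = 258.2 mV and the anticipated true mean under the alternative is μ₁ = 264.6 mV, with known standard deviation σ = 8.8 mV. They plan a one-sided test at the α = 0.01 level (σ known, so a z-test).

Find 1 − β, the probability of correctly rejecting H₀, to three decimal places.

Power ≈ 0.489

Standardized effect: d = |μ₁ − μ₀| / σ = |264.6 − 258.2| / 8.8 = 0.7273
Noncentrality parameter: δ = d·√n = 0.7273 × √10 = 2.2998
Critical value for a one-sided test at α = 0.01: z_α = 2.326.
Power = P(Z > 2.326 − δ) = Φ(-0.027) = 0.4894.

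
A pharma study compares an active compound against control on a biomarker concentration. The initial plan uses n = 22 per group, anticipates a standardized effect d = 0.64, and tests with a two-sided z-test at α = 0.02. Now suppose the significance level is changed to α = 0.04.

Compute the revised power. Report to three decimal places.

Power ≈ 0.527

δ = d·√(n/2) = 0.64 × √(22/2) = 2.1226 (unchanged). New critical value: z_{0.02} = 2.054.
Revised power = Φ(δ − 2.054) + Φ(−δ − 2.054) = Φ(0.069) + Φ(-4.176) = 0.5275 + 0.0000 = 0.5275.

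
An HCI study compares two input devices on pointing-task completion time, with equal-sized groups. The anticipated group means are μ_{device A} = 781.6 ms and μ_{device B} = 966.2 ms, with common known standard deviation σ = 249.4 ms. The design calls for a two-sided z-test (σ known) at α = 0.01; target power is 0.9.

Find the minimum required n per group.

Standardized effect: d = |μ_{device A} − μ_{device B}| / σ = |781.6 − 966.2| / 249.4 = 0.7402
Set Φ(δ − 2.576) = 0.9; then δ − 2.576 = Φ⁻¹(0.9) = 1.282, giving δ = 3.857.
(Ignoring the negligible lower-tail rejection probability gives the usual closed-form inversion.)
δ = d·√(n/2) ⇒ n = 2(δ/d)² = 2 × (3.857 / 0.7402)² = 54.32.
Round up to the next whole unit.

n = 55 per group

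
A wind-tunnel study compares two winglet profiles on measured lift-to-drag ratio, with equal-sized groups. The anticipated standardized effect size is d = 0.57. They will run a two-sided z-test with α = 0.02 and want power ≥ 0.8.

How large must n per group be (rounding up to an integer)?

Set Φ(δ − 2.326) = 0.8; then δ − 2.326 = Φ⁻¹(0.8) = 0.842, giving δ = 3.168.
(For δ > 0 the lower-tail rejection region contributes negligibly to power, so the one-term inversion is standard.)
δ = d·√(n/2) ⇒ n = 2(δ/d)² = 2 × (3.168 / 0.57)² = 61.78.
Round up to the next whole unit.

n = 62 per group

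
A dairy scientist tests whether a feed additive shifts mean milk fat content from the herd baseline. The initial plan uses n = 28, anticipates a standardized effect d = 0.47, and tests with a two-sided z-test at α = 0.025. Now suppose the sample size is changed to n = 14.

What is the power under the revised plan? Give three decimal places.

With n = 14: δ = d·√n = 0.47 × √14 = 1.7586. Critical value z_{0.0125} = 2.241.
Revised power = Φ(δ − 2.241) + Φ(−δ − 2.241) = Φ(-0.483) + Φ(-4.000) = 0.3146 + 0.0000 = 0.3146.

Power ≈ 0.315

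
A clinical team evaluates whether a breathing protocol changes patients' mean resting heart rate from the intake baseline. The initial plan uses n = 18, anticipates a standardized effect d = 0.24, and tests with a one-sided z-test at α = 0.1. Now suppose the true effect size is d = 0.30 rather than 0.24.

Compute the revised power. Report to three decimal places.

Power ≈ 0.497

With d = 0.30: δ = d·√n = 0.30 × √18 = 1.2728. Critical value z_{0.1} = 1.282.
Revised power = P(Z > 1.282 − δ) = Φ(-0.009) = 0.4965.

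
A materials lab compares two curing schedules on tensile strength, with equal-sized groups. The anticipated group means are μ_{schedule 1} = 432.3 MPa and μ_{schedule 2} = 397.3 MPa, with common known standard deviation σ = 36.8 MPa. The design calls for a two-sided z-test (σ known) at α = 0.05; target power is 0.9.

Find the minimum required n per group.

n = 24 per group

Standardized effect: d = |μ_{schedule 1} − μ_{schedule 2}| / σ = |432.3 − 397.3| / 36.8 = 0.9511
For power 0.9 need Φ(δ − z_{0.025}) = 0.9, so δ = z_{0.025} + z_{0.10} = 1.960 + 1.282 = 3.242.
(For δ > 0 the lower-tail rejection region contributes negligibly to power, so the one-term inversion is standard.)
δ = d·√(n/2) ⇒ n = 2(δ/d)² = 2 × (3.242 / 0.9511)² = 23.23.
Round up to the next whole unit.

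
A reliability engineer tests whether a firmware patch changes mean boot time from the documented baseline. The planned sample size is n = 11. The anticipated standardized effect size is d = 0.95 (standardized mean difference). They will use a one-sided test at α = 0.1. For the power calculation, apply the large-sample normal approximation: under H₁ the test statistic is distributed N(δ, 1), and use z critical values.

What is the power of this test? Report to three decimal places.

Noncentrality parameter: δ = d·√n = 0.95 × √11 = 3.1508
One-sided α = 0.1 → critical value z_{0.1} = 1.282.
Power = Φ(δ − 1.282) = Φ(1.869) = 0.9692.

Power ≈ 0.969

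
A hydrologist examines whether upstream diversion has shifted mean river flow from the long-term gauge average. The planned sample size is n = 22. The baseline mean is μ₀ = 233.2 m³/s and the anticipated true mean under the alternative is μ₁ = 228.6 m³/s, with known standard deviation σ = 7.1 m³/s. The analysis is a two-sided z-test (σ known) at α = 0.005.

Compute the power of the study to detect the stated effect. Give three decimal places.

Standardized effect: d = |μ₁ − μ₀| / σ = |228.6 − 233.2| / 7.1 = 0.6479
Noncentrality parameter: δ = d·√n = 0.6479 × √22 = 3.0389
Critical value for a two-sided test at α = 0.005: z_{α/2} = 2.807.
Power = Φ(δ − 2.807) + Φ(−δ − 2.807) = Φ(0.232) + Φ(-5.846) = 0.5917 + 0.0000 = 0.5917.

Power ≈ 0.592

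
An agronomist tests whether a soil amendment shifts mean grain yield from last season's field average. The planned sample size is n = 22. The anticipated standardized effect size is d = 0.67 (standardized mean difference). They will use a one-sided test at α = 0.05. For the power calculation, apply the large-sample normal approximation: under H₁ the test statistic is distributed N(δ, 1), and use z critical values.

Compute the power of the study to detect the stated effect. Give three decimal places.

Noncentrality parameter: δ = d·√n = 0.67 × √22 = 3.1426
One-sided α = 0.05 → critical value z_{0.05} = 1.645.
Power = Φ(δ − 1.645) = Φ(1.498) = 0.9329.

Power ≈ 0.933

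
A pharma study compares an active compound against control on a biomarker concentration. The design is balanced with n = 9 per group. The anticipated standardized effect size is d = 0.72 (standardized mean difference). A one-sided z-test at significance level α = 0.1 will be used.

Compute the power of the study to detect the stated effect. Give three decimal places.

Power ≈ 0.597

Noncentrality parameter: λ = d·√(n/2) = 0.72 × √(9/2) = 1.5274
One-sided α = 0.1 → critical value z_{0.1} = 1.282.
Power = P(Z > 1.282 − λ) = Φ(0.246) = 0.5971.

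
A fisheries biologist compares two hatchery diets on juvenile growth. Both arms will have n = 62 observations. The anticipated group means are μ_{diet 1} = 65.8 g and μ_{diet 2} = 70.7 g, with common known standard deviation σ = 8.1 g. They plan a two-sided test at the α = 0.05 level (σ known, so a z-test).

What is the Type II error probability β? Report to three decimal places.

Standardized effect: d = |μ_{diet 1} − μ_{diet 2}| / σ = |65.8 − 70.7| / 8.1 = 0.6049
Noncentrality parameter: δ = d·√(n/2) = 0.6049 × √(62/2) = 3.3682
Two-sided α = 0.05 → critical value z_{0.025} = 1.960.
Power = Φ(δ − 1.960) + Φ(−δ − 1.960) = Φ(1.408) + Φ(-5.328) = 0.9205 + 0.0000 = 0.9205.
Type II error: β = 1 − power = 1 − 0.9205 = 0.0795.

β ≈ 0.080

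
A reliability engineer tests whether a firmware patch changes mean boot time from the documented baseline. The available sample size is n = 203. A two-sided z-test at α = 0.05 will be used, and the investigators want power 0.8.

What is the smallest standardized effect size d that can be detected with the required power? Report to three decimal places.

Need Φ(δ − 1.960) = 0.8, so δ = 1.960 + 0.842 = 2.802.
(The second rejection-region term Φ(−δ − z_{α/2}) is negligible and dropped.)
δ = d·√n ⇒ d = δ/√n = 2.802/√203 = 0.1966.

d ≈ 0.197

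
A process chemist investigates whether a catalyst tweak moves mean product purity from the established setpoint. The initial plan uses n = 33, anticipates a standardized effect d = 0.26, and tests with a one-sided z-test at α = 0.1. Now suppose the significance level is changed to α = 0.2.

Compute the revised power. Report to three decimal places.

Power ≈ 0.743

δ = d·√n = 0.26 × √33 = 1.4936 (unchanged). New critical value: z_{0.2} = 0.842.
Revised power = Φ(δ − 0.842) = Φ(0.652) = 0.7428.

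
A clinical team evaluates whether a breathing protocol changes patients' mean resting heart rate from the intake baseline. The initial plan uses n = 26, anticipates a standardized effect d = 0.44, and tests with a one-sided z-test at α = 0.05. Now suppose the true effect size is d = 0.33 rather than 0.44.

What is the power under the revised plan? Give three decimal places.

Power ≈ 0.515

With d = 0.33: δ = d·√n = 0.33 × √26 = 1.6827. Critical value z_{0.05} = 1.645.
Revised power = P(Z > 1.645 − δ) = Φ(0.038) = 0.5151.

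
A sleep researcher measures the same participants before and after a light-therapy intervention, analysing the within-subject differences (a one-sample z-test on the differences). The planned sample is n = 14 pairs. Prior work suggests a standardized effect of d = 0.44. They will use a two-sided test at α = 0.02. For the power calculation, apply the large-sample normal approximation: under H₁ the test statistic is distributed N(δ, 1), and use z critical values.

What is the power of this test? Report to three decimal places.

Noncentrality parameter: δ = d·√n = 0.44 × √14 = 1.6463
Two-sided α = 0.02 → critical value z_{0.01} = 2.326.
Power = Φ(δ − 2.326) + Φ(−δ − 2.326) = Φ(-0.680) + Φ(-3.973) = 0.2482 + 0.0000 = 0.2483.

Power ≈ 0.248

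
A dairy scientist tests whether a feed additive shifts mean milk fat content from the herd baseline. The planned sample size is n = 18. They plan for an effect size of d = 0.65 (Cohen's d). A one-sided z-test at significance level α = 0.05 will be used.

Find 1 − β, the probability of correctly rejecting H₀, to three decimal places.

Power ≈ 0.867

Noncentrality parameter: δ = d·√n = 0.65 × √18 = 2.7577
Critical value for a one-sided test at α = 0.05: z_α = 1.645.
Power = P(Z > 1.645 − δ) = Φ(1.113) = 0.8671.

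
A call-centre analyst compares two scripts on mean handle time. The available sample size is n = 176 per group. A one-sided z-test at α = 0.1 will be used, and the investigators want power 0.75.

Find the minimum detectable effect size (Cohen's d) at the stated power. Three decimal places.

Required noncentrality: δ = z_{0.1} + z_{0.25} = 1.282 + 0.674 = 1.956.
δ = d·√(n/2) ⇒ d = δ/√(n/2) = 1.956/√(176/2) = 0.2085.

d ≈ 0.209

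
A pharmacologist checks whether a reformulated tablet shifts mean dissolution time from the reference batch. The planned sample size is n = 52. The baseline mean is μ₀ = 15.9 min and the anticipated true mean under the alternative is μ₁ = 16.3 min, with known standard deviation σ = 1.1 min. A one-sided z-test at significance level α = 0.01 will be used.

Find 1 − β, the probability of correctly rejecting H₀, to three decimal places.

Power ≈ 0.616

Standardized effect: d = |μ₁ − μ₀| / σ = |16.3 − 15.9| / 1.1 = 0.3636
Noncentrality parameter: δ = d·√n = 0.3636 × √52 = 2.6222
Critical value for a one-sided test at α = 0.01: z_α = 2.326.
Power = P(Z > 2.326 − δ) = Φ(0.296) = 0.6163.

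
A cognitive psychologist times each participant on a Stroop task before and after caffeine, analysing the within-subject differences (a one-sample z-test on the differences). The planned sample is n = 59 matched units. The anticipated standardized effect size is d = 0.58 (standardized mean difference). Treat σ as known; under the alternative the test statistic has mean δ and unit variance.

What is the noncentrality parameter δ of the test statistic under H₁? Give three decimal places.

The noncentrality parameter scales effect size by the design's sample-size factor: δ = d·√n = 0.58 × √59 = 4.4551

δ ≈ 4.455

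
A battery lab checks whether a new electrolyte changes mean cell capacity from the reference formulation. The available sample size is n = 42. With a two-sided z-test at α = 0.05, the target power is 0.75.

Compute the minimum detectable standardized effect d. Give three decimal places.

d ≈ 0.407

Required noncentrality: δ = z_{0.025} + z_{0.25} = 1.960 + 0.674 = 2.634.
(Lower-tail contribution to power is negligible for δ > 0.)
δ = d·√n ⇒ d = δ/√n = 2.634/√42 = 0.4065.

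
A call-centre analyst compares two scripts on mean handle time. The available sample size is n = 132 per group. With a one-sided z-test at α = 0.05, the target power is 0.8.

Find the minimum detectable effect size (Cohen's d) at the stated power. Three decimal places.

d ≈ 0.306

Need Φ(δ − 1.645) = 0.8, so δ = 1.645 + 0.842 = 2.486.
δ = d·√(n/2) ⇒ d = δ/√(n/2) = 2.486/√(132/2) = 0.3061.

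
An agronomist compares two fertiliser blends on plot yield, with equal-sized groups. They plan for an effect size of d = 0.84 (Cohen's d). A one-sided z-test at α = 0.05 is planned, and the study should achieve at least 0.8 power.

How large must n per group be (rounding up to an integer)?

n = 18 per group

Set Φ(δ − 1.645) = 0.8; then δ − 1.645 = Φ⁻¹(0.8) = 0.842, giving δ = 2.486.
δ = d·√(n/2) ⇒ n = 2(δ/d)² = 2 × (2.486 / 0.84)² = 17.52.
Rounding up, n = 18 per group.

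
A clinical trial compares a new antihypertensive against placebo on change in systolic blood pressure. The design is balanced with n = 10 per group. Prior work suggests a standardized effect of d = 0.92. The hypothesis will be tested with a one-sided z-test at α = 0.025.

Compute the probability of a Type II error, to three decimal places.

Noncentrality parameter: δ = d·√(n/2) = 0.92 × √(10/2) = 2.0572
One-sided α = 0.025 → critical value z_{0.025} = 1.960.
Power = Φ(δ − 1.960) = Φ(0.097) = 0.5387.
Type II error: β = 1 − power = 1 − 0.5387 = 0.4613.

β ≈ 0.461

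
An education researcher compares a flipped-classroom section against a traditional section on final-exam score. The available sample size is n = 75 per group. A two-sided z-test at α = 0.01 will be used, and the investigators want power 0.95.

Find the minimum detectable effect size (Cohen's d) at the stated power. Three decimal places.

d ≈ 0.689

Need Φ(δ − 2.576) = 0.95, so δ = 2.576 + 1.645 = 4.221.
(The second rejection-region term Φ(−δ − z_{α/2}) is negligible and dropped.)
δ = d·√(n/2) ⇒ d = δ/√(n/2) = 4.221/√(75/2) = 0.6892.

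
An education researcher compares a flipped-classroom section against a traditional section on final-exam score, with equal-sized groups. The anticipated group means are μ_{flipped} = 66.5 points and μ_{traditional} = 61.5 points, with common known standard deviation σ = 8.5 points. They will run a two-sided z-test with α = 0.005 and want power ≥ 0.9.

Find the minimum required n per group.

n = 97 per group

Standardized effect: d = |μ_{flipped} − μ_{traditional}| / σ = |66.5 − 61.5| / 8.5 = 0.5882
Set Φ(δ − 2.807) = 0.9; then δ − 2.807 = Φ⁻¹(0.9) = 1.282, giving δ = 4.089.
(For δ > 0 the lower-tail rejection region contributes negligibly to power, so the one-term inversion is standard.)
δ = d·√(n/2) ⇒ n = 2(δ/d)² = 2 × (4.089 / 0.5882)² = 96.62.
Round up to the next whole unit.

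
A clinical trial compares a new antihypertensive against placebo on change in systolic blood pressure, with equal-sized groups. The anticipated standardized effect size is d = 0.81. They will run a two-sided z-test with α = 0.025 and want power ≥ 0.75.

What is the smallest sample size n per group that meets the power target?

n = 26 per group

For power 0.75 need Φ(δ − z_{0.0125}) = 0.75, so δ = z_{0.0125} + z_{0.25} = 2.241 + 0.674 = 2.916.
(The Φ(−δ − z_{α/2}) term is vanishingly small for δ > 0 and is dropped in the standard sample-size formula.)
δ = d·√(n/2) ⇒ n = 2(δ/d)² = 2 × (2.916 / 0.81)² = 25.92.
Rounding up, n = 26 per group.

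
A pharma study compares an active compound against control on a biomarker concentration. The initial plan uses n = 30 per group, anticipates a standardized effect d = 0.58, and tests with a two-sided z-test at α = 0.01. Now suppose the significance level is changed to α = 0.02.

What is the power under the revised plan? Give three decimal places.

Power ≈ 0.468

δ = d·√(n/2) = 0.58 × √(30/2) = 2.2463 (unchanged). New critical value: z_{0.01} = 2.326.
Revised power = Φ(δ − 2.326) + Φ(−δ − 2.326) = Φ(-0.080) + Φ(-4.573) = 0.4681 + 0.0000 = 0.4681.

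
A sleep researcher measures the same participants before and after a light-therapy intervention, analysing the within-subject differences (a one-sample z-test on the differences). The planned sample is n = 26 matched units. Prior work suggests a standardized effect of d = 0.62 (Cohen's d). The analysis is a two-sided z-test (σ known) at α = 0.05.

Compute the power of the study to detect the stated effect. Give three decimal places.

Power ≈ 0.885

Noncentrality parameter: δ = d·√n = 0.62 × √26 = 3.1614
Critical value for a two-sided test at α = 0.05: z_{α/2} = 1.960.
Power = Φ(δ − 1.960) + Φ(−δ − 1.960) = Φ(1.201) + Φ(-5.121) = 0.8852 + 0.0000 = 0.8852.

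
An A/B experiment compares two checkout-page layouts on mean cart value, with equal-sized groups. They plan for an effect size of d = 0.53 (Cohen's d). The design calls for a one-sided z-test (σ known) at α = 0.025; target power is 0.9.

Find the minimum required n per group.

n = 75 per group

For power 0.9 need Φ(δ − z_{0.025}) = 0.9, so δ = z_{0.025} + z_{0.10} = 1.960 + 1.282 = 3.242.
δ = d·√(n/2) ⇒ n = 2(δ/d)² = 2 × (3.242 / 0.53)² = 74.81.
Round up to the next whole unit.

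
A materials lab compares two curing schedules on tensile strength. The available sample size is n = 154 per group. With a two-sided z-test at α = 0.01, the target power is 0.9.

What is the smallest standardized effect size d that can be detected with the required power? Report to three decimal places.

d ≈ 0.440

Required noncentrality: δ = z_{0.005} + z_{0.10} = 2.576 + 1.282 = 3.857.
(The second rejection-region term Φ(−δ − z_{α/2}) is negligible and dropped.)
δ = d·√(n/2) ⇒ d = δ/√(n/2) = 3.857/√(154/2) = 0.4396.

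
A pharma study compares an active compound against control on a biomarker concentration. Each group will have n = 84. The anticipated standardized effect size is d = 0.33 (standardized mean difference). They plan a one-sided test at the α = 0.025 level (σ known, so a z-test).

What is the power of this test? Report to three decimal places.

Noncentrality parameter: δ = d·√(n/2) = 0.33 × √(84/2) = 2.1386
Critical value for a one-sided test at α = 0.025: z_α = 1.960.
Power = P(Z > 1.960 − δ) = Φ(0.179) = 0.5709.

Power ≈ 0.571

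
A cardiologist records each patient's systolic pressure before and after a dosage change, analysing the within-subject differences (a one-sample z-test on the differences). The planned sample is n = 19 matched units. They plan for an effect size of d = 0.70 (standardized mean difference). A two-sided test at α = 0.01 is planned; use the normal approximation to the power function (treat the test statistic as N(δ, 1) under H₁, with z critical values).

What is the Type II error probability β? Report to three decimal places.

β ≈ 0.317

Noncentrality parameter: δ = d·√n = 0.70 × √19 = 3.0512
Critical value for a two-sided test at α = 0.01: z_{α/2} = 2.576.
Power = Φ(δ − 2.576) + Φ(−δ − 2.576) = Φ(0.475) + Φ(-5.627) = 0.6827 + 0.0000 = 0.6827.
Type II error: β = 1 − power = 1 − 0.6827 = 0.3173.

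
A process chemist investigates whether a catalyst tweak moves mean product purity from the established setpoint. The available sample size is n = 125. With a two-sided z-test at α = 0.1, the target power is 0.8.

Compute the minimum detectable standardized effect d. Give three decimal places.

d ≈ 0.222

Need Φ(δ − 1.645) = 0.8, so δ = 1.645 + 0.842 = 2.486.
(Lower-tail contribution to power is negligible for δ > 0.)
δ = d·√n ⇒ d = δ/√n = 2.486/√125 = 0.2224.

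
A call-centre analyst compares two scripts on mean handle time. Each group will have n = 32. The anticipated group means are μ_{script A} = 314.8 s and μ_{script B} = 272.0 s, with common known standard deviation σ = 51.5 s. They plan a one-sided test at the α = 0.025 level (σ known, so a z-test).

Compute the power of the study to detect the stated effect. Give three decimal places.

Standardized effect: d = |μ_{script A} − μ_{script B}| / σ = |314.8 − 272.0| / 51.5 = 0.8311
Noncentrality parameter: δ = d·√(n/2) = 0.8311 × √(32/2) = 3.3243
Critical value for a one-sided test at α = 0.025: z_α = 1.960.
Power = Φ(δ − 1.960) = Φ(1.364) = 0.9138.

Power ≈ 0.914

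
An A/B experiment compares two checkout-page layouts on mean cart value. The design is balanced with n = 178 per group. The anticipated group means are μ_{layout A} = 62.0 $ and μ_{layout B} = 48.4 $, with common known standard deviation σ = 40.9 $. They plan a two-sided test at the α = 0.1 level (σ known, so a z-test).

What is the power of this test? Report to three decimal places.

Standardized effect: d = |μ_{layout A} − μ_{layout B}| / σ = |62.0 − 48.4| / 40.9 = 0.3325
Noncentrality parameter: δ = d·√(n/2) = 0.3325 × √(178/2) = 3.1370
Two-sided α = 0.1 → critical value z_{0.05} = 1.645.
Power = Φ(δ − 1.645) + Φ(−δ − 1.645) = Φ(1.492) + Φ(-4.782) = 0.9322 + 0.0000 = 0.9322.

Power ≈ 0.932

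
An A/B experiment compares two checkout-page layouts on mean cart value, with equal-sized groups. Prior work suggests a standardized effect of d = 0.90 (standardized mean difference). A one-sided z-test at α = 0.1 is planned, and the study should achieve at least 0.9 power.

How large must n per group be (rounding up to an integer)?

n = 17 per group

For power 0.9 need Φ(δ − z_{0.1}) = 0.9, so δ = z_{0.1} + z_{0.10} = 1.282 + 1.282 = 2.563.
δ = d·√(n/2) ⇒ n = 2(δ/d)² = 2 × (2.563 / 0.90)² = 16.22.
Round up to the next whole unit.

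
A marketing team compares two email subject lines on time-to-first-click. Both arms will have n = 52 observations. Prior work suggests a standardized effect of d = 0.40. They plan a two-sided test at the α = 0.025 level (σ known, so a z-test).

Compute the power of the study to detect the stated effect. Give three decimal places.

Power ≈ 0.420

Noncentrality parameter: δ = d·√(n/2) = 0.40 × √(52/2) = 2.0396
Two-sided α = 0.025 → critical value z_{0.0125} = 2.241.
Power = Φ(δ − 2.241) + Φ(−δ − 2.241) = Φ(-0.202) + Φ(-4.281) = 0.4200 + 0.0000 = 0.4200.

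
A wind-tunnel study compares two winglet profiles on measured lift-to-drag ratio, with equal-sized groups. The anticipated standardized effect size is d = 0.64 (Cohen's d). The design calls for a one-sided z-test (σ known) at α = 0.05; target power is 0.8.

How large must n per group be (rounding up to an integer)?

n = 31 per group

For power 0.8 need Φ(δ − z_{0.05}) = 0.8, so δ = z_{0.05} + z_{0.20} = 1.645 + 0.842 = 2.486.
δ = d·√(n/2) ⇒ n = 2(δ/d)² = 2 × (2.486 / 0.64)² = 30.19.
Round up to the next whole unit.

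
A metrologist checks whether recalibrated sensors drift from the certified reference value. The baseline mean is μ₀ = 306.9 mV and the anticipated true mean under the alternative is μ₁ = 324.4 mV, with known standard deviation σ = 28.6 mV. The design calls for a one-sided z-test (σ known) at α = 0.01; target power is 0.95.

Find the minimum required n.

n = 43

Standardized effect: d = |μ₁ − μ₀| / σ = |324.4 − 306.9| / 28.6 = 0.6119
Set Φ(δ − 2.326) = 0.95; then δ − 2.326 = Φ⁻¹(0.95) = 1.645, giving δ = 3.971.
δ = d·√n ⇒ n = (δ/d)² = (3.971 / 0.6119)² = 42.12.
Rounding up, n = 43.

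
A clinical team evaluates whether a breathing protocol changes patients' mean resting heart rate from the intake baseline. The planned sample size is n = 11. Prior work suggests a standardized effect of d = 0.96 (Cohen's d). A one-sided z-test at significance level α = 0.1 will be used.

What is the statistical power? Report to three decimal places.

Noncentrality parameter: δ = d·√n = 0.96 × √11 = 3.1840
Critical value for a one-sided test at α = 0.1: z_α = 1.282.
Power = P(Z > 1.282 − δ) = Φ(1.902) = 0.9714.

Power ≈ 0.971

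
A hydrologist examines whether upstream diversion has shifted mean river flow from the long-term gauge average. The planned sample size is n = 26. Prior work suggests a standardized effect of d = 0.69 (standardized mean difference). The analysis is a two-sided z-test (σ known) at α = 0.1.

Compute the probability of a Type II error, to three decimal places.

Noncentrality parameter: δ = d·√n = 0.69 × √26 = 3.5183
Two-sided α = 0.1 → critical value z_{0.05} = 1.645.
Power = Φ(δ − 1.645) + Φ(−δ − 1.645) = Φ(1.873) + Φ(-5.163) = 0.9695 + 0.0000 = 0.9695.
Type II error: β = 1 − power = 1 − 0.9695 = 0.0305.

β ≈ 0.031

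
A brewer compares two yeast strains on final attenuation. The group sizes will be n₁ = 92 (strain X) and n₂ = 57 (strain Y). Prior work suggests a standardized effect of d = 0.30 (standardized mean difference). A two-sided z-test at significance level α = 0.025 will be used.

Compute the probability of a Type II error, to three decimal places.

β ≈ 0.678

Noncentrality parameter: δ = d / √(1/n₁ + 1/n₂) = 0.30 / √(1/92 + 1/57) = 1.7798
Critical value for a two-sided test at α = 0.025: z_{α/2} = 2.241.
Power = Φ(δ − 2.241) + Φ(−δ − 2.241) = Φ(-0.462) + Φ(-4.021) = 0.3222 + 0.0000 = 0.3222.
Type II error: β = 1 − power = 1 − 0.3222 = 0.6778.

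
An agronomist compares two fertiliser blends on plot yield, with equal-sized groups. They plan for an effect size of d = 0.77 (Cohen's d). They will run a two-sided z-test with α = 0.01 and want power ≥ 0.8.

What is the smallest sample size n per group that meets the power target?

Set Φ(δ − 2.576) = 0.8; then δ − 2.576 = Φ⁻¹(0.8) = 0.842, giving δ = 3.417.
(The Φ(−δ − z_{α/2}) term is vanishingly small for δ > 0 and is dropped in the standard sample-size formula.)
δ = d·√(n/2) ⇒ n = 2(δ/d)² = 2 × (3.417 / 0.77)² = 39.40.
Rounding up, n = 40 per group.

n = 40 per group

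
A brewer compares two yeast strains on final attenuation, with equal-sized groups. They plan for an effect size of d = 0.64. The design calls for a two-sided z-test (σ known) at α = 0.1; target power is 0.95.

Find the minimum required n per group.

n = 53 per group

For power 0.95 need Φ(δ − z_{0.05}) = 0.95, so δ = z_{0.05} + z_{0.05} = 1.645 + 1.645 = 3.290.
(Ignoring the negligible lower-tail rejection probability gives the usual closed-form inversion.)
δ = d·√(n/2) ⇒ n = 2(δ/d)² = 2 × (3.290 / 0.64)² = 52.84.
Rounding up, n = 53 per group.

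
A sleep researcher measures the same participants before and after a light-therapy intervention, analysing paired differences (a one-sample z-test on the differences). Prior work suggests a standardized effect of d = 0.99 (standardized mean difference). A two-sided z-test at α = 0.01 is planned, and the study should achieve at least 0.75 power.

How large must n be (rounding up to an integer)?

n = 11

For power 0.75 need Φ(δ − z_{0.005}) = 0.75, so δ = z_{0.005} + z_{0.25} = 2.576 + 0.674 = 3.250.
(For δ > 0 the lower-tail rejection region contributes negligibly to power, so the one-term inversion is standard.)
δ = d·√n ⇒ n = (δ/d)² = (3.250 / 0.99)² = 10.78.
Round up to the next whole unit.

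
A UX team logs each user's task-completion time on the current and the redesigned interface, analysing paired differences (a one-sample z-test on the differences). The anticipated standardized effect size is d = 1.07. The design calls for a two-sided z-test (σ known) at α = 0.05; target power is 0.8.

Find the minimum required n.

For power 0.8 need Φ(δ − z_{0.025}) = 0.8, so δ = z_{0.025} + z_{0.20} = 1.960 + 0.842 = 2.802.
(For δ > 0 the lower-tail rejection region contributes negligibly to power, so the one-term inversion is standard.)
δ = d·√n ⇒ n = (δ/d)² = (2.802 / 1.07)² = 6.86.
Rounding up, n = 7.

n = 7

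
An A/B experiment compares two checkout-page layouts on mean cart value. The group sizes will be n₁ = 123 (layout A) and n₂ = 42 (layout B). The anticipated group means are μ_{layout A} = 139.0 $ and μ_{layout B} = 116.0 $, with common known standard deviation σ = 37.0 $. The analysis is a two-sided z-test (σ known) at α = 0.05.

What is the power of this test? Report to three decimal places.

Standardized effect: d = |μ_{layout A} − μ_{layout B}| / σ = |139.0 − 116.0| / 37.0 = 0.6216
Noncentrality parameter: δ = d / √(1/n₁ + 1/n₂) = 0.6216 / √(1/123 + 1/42) = 3.4783
Two-sided α = 0.05 → critical value z_{0.025} = 1.960.
Power = Φ(δ − 1.960) + Φ(−δ − 1.960) = Φ(1.518) + Φ(-5.438) = 0.9355 + 0.0000 = 0.9355.

Power ≈ 0.936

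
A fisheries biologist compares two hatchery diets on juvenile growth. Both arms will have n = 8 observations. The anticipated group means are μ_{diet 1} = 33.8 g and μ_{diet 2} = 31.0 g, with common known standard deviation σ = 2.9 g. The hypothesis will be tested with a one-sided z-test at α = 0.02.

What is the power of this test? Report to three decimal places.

Standardized effect: d = |μ_{diet 1} − μ_{diet 2}| / σ = |33.8 − 31.0| / 2.9 = 0.9655
Noncentrality parameter: δ = d·√(n/2) = 0.9655 × √(8/2) = 1.9310
One-sided α = 0.02 → critical value z_{0.02} = 2.054.
Power = P(Z > 2.054 − δ) = Φ(-0.123) = 0.4512.

Power ≈ 0.451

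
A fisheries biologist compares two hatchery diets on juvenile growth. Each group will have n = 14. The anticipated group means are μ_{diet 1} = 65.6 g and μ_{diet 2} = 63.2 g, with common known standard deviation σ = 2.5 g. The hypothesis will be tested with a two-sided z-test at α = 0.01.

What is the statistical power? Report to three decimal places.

Standardized effect: d = |μ_{diet 1} − μ_{diet 2}| / σ = |65.6 − 63.2| / 2.5 = 0.9600
Noncentrality parameter: δ = d·√(n/2) = 0.9600 × √(14/2) = 2.5399
Critical value for a two-sided test at α = 0.01: z_{α/2} = 2.576.
Power = Φ(δ − 2.576) + Φ(−δ − 2.576) = Φ(-0.036) + Φ(-5.116) = 0.4857 + 0.0000 = 0.4857.

Power ≈ 0.486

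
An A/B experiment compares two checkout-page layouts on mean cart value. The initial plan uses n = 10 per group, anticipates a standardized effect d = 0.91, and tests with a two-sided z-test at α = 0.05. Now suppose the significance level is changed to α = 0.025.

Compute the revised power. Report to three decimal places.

Power ≈ 0.418

δ = d·√(n/2) = 0.91 × √(10/2) = 2.0348 (unchanged). New critical value: z_{0.0125} = 2.241.
Revised power = Φ(δ − 2.241) + Φ(−δ − 2.241) = Φ(-0.207) + Φ(-4.276) = 0.4182 + 0.0000 = 0.4182.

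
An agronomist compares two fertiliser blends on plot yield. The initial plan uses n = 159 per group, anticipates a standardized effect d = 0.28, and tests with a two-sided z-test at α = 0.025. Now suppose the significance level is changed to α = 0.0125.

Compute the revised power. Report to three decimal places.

Power ≈ 0.500

δ = d·√(n/2) = 0.28 × √(159/2) = 2.4966 (unchanged). New critical value: z_{0.0063} = 2.498.
Revised power = Φ(δ − 2.498) + Φ(−δ − 2.498) = Φ(-0.001) + Φ(-4.994) = 0.4995 + 0.0000 = 0.4995.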